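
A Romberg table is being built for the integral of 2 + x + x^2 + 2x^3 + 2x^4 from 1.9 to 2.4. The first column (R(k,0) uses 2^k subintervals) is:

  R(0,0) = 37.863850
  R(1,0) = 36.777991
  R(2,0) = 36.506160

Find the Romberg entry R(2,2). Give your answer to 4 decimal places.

36.4155

Richardson extrapolation on the trapezoidal column (denominator 4−1=3):
R(1,1) = 36.777991 + (36.777991 − 37.863850)/3 = 36.416038
R(2,1) = 36.506160 + (36.506160 − 36.777991)/3 = 36.415550
R(2,2) = 36.415550 + (36.415550 − 36.416038)/15 = 36.415517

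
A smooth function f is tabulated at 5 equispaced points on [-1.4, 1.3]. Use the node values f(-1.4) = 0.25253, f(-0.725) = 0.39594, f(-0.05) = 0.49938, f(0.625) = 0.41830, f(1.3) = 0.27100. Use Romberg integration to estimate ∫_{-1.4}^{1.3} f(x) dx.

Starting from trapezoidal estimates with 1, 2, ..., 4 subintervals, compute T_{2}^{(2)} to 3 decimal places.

T_{0}^{(0)} (trapezoid, 1 panel, h=2.7000): 0.70677
T_{1}^{(0)} (trapezoid, 2 panels, h=1.3500): 1.02755
T_{2}^{(0)} (trapezoid, 4 panels, h=0.6750): 1.06338
T_{1}^{(1)} = 1.02755 + (1.02755 − 0.70677)/3 = 1.13448
T_{2}^{(1)} = 1.06338 + (1.06338 − 1.02755)/3 = 1.07532
T_{2}^{(2)} = 1.07532 + (1.07532 − 1.13448)/15 = 1.07138

1.071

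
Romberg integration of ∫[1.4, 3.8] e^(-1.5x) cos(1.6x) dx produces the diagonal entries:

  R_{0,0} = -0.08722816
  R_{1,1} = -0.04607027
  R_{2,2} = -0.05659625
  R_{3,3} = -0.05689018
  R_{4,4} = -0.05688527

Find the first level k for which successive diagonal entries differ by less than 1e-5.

|R_{1,1} − R_{0,0}| = 0.04115789 ≥ 1e-5
|R_{2,2} − R_{1,1}| = 0.01052598 ≥ 1e-5
|R_{3,3} − R_{2,2}| = 0.00029393 ≥ 1e-5
|R_{4,4} − R_{3,3}| = 0.00000491 < 1e-5

k = 4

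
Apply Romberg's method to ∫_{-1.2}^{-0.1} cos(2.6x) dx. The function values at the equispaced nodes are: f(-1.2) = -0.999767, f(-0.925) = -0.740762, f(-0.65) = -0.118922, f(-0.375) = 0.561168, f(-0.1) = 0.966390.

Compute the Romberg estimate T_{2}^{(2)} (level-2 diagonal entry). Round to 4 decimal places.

-0.0905

T_{0}^{(0)} (trapezoid, 1 panel, h=1.1000): -0.018357
T_{1}^{(0)} (trapezoid, 2 panels, h=0.5500): -0.074586
T_{2}^{(0)} (trapezoid, 4 panels, h=0.2750): -0.086681
T_{1}^{(1)} = -0.074586 + (-0.074586 − (-0.018357))/3 = -0.093329
T_{2}^{(1)} = -0.086681 + (-0.086681 − (-0.074586))/3 = -0.090713
T_{2}^{(2)} = -0.090713 + (-0.090713 − (-0.093329))/15 = -0.090539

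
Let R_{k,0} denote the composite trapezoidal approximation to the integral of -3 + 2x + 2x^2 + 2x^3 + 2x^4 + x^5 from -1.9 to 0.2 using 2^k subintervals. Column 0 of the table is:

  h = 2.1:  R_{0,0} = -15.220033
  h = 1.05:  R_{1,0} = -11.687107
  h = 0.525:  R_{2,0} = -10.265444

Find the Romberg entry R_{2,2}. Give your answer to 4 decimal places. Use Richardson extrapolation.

Richardson extrapolation on the trapezoidal column (denominator 4−1=3):
R_{1,1} = -11.687107 + (-11.687107 − (-15.220033))/3 = -10.509465
R_{2,1} = (4·(-10.265444) − (-11.687107)) / 3 = -9.791556
R_{2,2} = -9.791556 + (-9.791556 − (-10.509465))/15 = -9.743695
(Column j=1 coincides with Simpson's rule on the same nodes.)

-9.7437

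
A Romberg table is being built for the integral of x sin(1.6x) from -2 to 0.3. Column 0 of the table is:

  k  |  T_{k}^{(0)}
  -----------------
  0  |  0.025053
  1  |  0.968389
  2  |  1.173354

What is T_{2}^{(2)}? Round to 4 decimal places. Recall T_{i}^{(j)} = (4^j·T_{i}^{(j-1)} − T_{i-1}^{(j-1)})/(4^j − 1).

Richardson extrapolation on the trapezoidal column (denominator 4−1=3):
T_{1}^{(1)} = (4·0.968389 − 0.025053) / 3 = 1.282834
T_{2}^{(1)} = (4·1.173354 − 0.968389) / 3 = 1.241676
T_{2}^{(2)} = (16·1.241676 − 1.282834) / 15 = 1.238932

1.2389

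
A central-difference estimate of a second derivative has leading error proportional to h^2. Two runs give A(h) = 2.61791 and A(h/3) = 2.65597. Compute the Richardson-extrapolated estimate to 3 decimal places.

The leading error scales as h^2; refining by a factor of 3 reduces it by 3^2 = 9.
Extrapolated value = (9·A(h/3) − A(h)) / (9 − 1)
= (9·2.65597 − 2.61791) / 8
= 21.28582 / 8 = 2.66073

2.661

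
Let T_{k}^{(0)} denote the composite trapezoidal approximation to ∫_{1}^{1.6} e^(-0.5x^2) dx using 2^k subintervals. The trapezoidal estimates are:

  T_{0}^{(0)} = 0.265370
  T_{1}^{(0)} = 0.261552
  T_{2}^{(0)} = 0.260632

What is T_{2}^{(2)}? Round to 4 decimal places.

Richardson extrapolation on the trapezoidal column (denominator 4−1=3):
T_{1}^{(1)} = 0.261552 + (0.261552 − 0.265370)/3 = 0.260279
T_{2}^{(1)} = (4·0.260632 − 0.261552) / 3 = 0.260325
T_{2}^{(2)} = 0.260325 + (0.260325 − 0.260279)/15 = 0.260328

0.2603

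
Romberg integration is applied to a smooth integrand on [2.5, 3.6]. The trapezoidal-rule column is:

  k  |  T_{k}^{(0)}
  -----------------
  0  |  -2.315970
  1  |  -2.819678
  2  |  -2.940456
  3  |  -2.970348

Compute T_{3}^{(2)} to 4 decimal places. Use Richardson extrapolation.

-2.9803

Richardson extrapolation on the trapezoidal column (denominator 4−1=3):
T_{2}^{(1)} = (4·(-2.940456) − (-2.819678)) / 3 = -2.980715
T_{3}^{(1)} = (4·(-2.970348) − (-2.940456)) / 3 = -2.980312
T_{3}^{(2)} = -2.980312 + (-2.980312 − (-2.980715))/15 = -2.980285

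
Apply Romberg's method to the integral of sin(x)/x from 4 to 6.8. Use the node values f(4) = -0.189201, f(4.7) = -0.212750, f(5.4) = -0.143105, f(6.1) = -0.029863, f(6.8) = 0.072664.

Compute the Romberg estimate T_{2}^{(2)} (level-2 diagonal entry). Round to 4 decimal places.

T_{0}^{(0)} (trapezoid, 1 panel, h=2.8000): -0.163152
T_{1}^{(0)} (trapezoid, 2 panels, h=1.4000): -0.281923
T_{2}^{(0)} (trapezoid, 4 panels, h=0.7000): -0.310791
T_{1}^{(1)} = -0.281923 + (-0.281923 − (-0.163152))/3 = -0.321513
T_{2}^{(1)} = -0.310791 + (-0.310791 − (-0.281923))/3 = -0.320414
T_{2}^{(2)} = -0.320414 + (-0.320414 − (-0.321513))/15 = -0.320341

-0.3203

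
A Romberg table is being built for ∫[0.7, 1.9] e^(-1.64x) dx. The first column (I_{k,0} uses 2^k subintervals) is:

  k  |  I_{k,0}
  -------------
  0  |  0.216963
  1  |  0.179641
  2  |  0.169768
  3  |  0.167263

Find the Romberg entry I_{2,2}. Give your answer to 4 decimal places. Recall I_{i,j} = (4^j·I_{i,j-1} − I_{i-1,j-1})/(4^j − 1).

0.1664

Richardson extrapolation on the trapezoidal column (denominator 4−1=3):
I_{1,1} = 0.179641 + (0.179641 − 0.216963)/3 = 0.167200
I_{2,1} = 0.169768 + (0.169768 − 0.179641)/3 = 0.166477
I_{2,2} = (16·0.166477 − 0.167200) / 15 = 0.166429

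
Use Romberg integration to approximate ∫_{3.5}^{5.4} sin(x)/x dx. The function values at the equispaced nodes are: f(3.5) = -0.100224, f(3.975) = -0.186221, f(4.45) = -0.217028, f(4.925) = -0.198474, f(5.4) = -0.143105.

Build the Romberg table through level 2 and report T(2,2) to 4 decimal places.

-0.3508

T(0,0) (trapezoid, 1 panel, h=1.9000): -0.231163
T(1,0) (trapezoid, 2 panels, h=0.9500): -0.321758
T(2,0) (trapezoid, 4 panels, h=0.4750): -0.343609
T(1,1) = -0.321758 + (-0.321758 − (-0.231163))/3 = -0.351956
T(2,1) = -0.343609 + (-0.343609 − (-0.321758))/3 = -0.350893
T(2,2) = -0.350893 + (-0.350893 − (-0.351956))/15 = -0.350822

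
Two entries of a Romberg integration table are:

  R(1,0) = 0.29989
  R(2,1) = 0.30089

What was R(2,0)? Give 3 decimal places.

From R(2,1) = (4·R(2,0) − R(1,0))/3, solve for R(2,0):
4·R(2,0) = 3·0.30089 + 0.29989 = 1.20256
R(2,0) = 0.30064

0.301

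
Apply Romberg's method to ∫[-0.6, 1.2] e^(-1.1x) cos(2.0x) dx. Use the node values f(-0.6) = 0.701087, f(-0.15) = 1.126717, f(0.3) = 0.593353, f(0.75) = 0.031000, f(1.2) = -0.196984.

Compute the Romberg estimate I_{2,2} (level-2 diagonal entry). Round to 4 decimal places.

I_{0,0} (trapezoid, 1 panel, h=1.8000): 0.453693
I_{1,0} (trapezoid, 2 panels, h=0.9000): 0.760864
I_{2,0} (trapezoid, 4 panels, h=0.4500): 0.901405
I_{1,1} = 0.760864 + (0.760864 − 0.453693)/3 = 0.863254
I_{2,1} = 0.901405 + (0.901405 − 0.760864)/3 = 0.948252
I_{2,2} = 0.948252 + (0.948252 − 0.863254)/15 = 0.953919

0.9539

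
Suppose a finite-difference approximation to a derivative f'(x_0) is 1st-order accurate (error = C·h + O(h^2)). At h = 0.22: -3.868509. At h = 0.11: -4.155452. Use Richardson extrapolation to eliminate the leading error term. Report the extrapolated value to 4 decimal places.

The leading error scales as h; refining by a factor of 2 reduces it by 2^1 = 2.
Extrapolated value = (2·A(h/2) − A(h)) / (2 − 1)
= (2·(-4.155452) − (-3.868509)) / 1
= -4.442395 / 1 = -4.442395

-4.4424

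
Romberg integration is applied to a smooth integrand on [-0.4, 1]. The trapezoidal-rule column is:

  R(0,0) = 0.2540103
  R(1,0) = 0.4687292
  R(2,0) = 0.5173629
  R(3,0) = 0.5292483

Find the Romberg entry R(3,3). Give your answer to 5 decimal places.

0.53319

R(1,1) = 0.4687292 + (0.4687292 − 0.2540103)/3 = 0.5403022
R(2,1) = (4·0.5173629 − 0.4687292) / 3 = 0.5335741
R(3,1) = (4·0.5292483 − 0.5173629) / 3 = 0.5332101
R(2,2) = (16·0.5335741 − 0.5403022) / 15 = 0.5331256
R(3,2) = 0.5332101 + (0.5332101 − 0.5335741)/15 = 0.5331858
R(3,3) = 0.5331858 + (0.5331858 − 0.5331256)/63 = 0.5331868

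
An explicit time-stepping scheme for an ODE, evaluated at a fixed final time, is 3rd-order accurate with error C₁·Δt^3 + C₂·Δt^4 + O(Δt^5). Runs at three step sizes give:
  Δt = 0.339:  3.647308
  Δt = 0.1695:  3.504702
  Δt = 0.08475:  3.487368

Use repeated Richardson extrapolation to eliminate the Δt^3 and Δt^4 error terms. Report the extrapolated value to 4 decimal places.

First eliminate the Δt^3 term (factor 2^3 = 8):
  B₁ = (8·3.504702 − 3.647308)/7 = 3.484330
  B₂ = (8·3.487368 − 3.504702)/7 = 3.484892
Then eliminate the Δt^4 term (factor 2^4 = 16):
  (16·3.484892 − 3.484330)/15 = 3.484929

3.4849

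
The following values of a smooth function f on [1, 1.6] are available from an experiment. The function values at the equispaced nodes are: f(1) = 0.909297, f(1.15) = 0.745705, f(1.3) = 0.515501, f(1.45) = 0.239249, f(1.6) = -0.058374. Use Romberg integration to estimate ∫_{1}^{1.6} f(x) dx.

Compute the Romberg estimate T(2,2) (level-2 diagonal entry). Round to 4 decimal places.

0.2911

T(0,0) (trapezoid, 1 panel, h=0.6000): 0.255277
T(1,0) (trapezoid, 2 panels, h=0.3000): 0.282289
T(2,0) (trapezoid, 4 panels, h=0.1500): 0.288887
T(1,1) = 0.282289 + (0.282289 − 0.255277)/3 = 0.291293
T(2,1) = 0.288887 + (0.288887 − 0.282289)/3 = 0.291086
T(2,2) = 0.291086 + (0.291086 − 0.291293)/15 = 0.291072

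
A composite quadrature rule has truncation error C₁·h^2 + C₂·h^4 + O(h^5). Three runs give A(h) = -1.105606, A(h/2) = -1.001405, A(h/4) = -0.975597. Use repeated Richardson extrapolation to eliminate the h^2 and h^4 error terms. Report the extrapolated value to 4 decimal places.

-0.9670

First eliminate the h^2 term (factor 2^2 = 4):
  B₁ = (4·(-1.001405) − (-1.105606))/3 = -0.966671
  B₂ = (4·(-0.975597) − (-1.001405))/3 = -0.966994
Then eliminate the h^4 term (factor 2^4 = 16):
  (16·(-0.966994) − (-0.966671))/15 = -0.967016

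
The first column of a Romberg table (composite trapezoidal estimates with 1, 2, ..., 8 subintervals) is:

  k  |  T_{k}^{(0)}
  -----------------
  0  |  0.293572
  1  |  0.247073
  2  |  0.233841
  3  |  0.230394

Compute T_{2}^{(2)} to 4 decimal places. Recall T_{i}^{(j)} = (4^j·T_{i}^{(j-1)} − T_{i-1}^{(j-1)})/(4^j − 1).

T_{1}^{(1)} = (4·0.247073 − 0.293572) / 3 = 0.231573
T_{2}^{(1)} = 0.233841 + (0.233841 − 0.247073)/3 = 0.229430
T_{2}^{(2)} = (16·0.229430 − 0.231573) / 15 = 0.229287

0.2293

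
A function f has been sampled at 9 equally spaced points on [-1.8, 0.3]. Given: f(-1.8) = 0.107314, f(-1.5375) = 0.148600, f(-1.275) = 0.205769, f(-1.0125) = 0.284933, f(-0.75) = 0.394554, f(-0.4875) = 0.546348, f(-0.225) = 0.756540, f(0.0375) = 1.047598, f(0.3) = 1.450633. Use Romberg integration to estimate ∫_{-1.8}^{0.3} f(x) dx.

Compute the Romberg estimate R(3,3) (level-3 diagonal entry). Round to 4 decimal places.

R(0,0) (trapezoid, 1 panel, h=2.1000): 1.635844
R(1,0) (trapezoid, 2 panels, h=1.0500): 1.232204
R(2,0) (trapezoid, 4 panels, h=0.5250): 1.121314
R(3,0) (trapezoid, 8 panels, h=0.2625): 1.092870
R(1,1) = 1.232204 + (1.232204 − 1.635844)/3 = 1.097657
R(2,1) = 1.121314 + (1.121314 − 1.232204)/3 = 1.084351
R(3,1) = 1.092870 + (1.092870 − 1.121314)/3 = 1.083389
R(2,2) = 1.084351 + (1.084351 − 1.097657)/15 = 1.083464
R(3,2) = 1.083389 + (1.083389 − 1.084351)/15 = 1.083325
R(3,3) = 1.083325 + (1.083325 − 1.083464)/63 = 1.083323

1.0833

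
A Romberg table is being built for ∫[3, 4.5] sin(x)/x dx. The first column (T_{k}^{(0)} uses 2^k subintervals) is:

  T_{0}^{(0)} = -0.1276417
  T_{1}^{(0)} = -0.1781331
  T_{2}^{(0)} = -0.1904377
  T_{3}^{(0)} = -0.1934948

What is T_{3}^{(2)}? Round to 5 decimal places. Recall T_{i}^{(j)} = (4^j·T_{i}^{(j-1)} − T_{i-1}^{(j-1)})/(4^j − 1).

Richardson extrapolation on the trapezoidal column (denominator 4−1=3):
T_{2}^{(1)} = -0.1904377 + (-0.1904377 − (-0.1781331))/3 = -0.1945392
T_{3}^{(1)} = (4·(-0.1934948) − (-0.1904377)) / 3 = -0.1945138
T_{3}^{(2)} = (16·(-0.1945138) − (-0.1945392)) / 15 = -0.1945121

-0.19451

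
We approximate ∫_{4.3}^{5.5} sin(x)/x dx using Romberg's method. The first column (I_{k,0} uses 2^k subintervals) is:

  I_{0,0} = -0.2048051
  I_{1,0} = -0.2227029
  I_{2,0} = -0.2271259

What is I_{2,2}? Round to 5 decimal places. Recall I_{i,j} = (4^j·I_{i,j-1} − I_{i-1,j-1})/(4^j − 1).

-0.22860

Richardson extrapolation on the trapezoidal column (denominator 4−1=3):
I_{1,1} = -0.2227029 + (-0.2227029 − (-0.2048051))/3 = -0.2286688
I_{2,1} = (4·(-0.2271259) − (-0.2227029)) / 3 = -0.2286002
I_{2,2} = -0.2286002 + (-0.2286002 − (-0.2286688))/15 = -0.2285956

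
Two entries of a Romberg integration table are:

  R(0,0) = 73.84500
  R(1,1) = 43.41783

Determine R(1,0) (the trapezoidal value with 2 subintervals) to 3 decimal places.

51.025

From R(1,1) = (4·R(1,0) − R(0,0))/3, solve for R(1,0):
4·R(1,0) = 3·43.41783 + 73.84500 = 204.09849
R(1,0) = 51.02462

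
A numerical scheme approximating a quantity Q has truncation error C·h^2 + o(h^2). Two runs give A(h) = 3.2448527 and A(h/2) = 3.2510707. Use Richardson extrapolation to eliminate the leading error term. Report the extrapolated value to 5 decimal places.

3.25314

The leading error scales as h^2; refining by a factor of 2 reduces it by 2^2 = 4.
Extrapolated value = (4·A(h/2) − A(h)) / (4 − 1)
= (4·3.2510707 − 3.2448527) / 3
= 9.7594301 / 3 = 3.2531434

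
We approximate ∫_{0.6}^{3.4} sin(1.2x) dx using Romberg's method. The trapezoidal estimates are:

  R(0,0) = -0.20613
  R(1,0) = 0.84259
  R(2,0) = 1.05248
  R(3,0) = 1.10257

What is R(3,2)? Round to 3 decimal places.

1.119

Richardson extrapolation on the trapezoidal column (denominator 4−1=3):
R(2,1) = 1.05248 + (1.05248 − 0.84259)/3 = 1.12244
R(3,1) = 1.10257 + (1.10257 − 1.05248)/3 = 1.11927
R(3,2) = (16·1.11927 − 1.12244) / 15 = 1.11906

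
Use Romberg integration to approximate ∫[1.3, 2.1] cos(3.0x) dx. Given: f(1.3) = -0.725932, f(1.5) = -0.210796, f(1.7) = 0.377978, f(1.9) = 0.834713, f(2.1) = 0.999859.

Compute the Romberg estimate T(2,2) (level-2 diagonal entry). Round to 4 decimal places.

T(0,0) (trapezoid, 1 panel, h=0.8000): 0.109571
T(1,0) (trapezoid, 2 panels, h=0.4000): 0.205977
T(2,0) (trapezoid, 4 panels, h=0.2000): 0.227772
T(1,1) = 0.205977 + (0.205977 − 0.109571)/3 = 0.238112
T(2,1) = 0.227772 + (0.227772 − 0.205977)/3 = 0.235037
T(2,2) = 0.235037 + (0.235037 − 0.238112)/15 = 0.234832

0.2348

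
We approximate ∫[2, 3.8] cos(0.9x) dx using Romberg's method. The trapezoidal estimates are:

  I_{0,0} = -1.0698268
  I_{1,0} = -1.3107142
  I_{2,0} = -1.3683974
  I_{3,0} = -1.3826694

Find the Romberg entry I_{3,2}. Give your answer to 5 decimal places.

I_{2,1} = -1.3683974 + (-1.3683974 − (-1.3107142))/3 = -1.3876251
I_{3,1} = -1.3826694 + (-1.3826694 − (-1.3683974))/3 = -1.3874267
I_{3,2} = (16·(-1.3874267) − (-1.3876251)) / 15 = -1.3874135
(Column j=1 coincides with Simpson's rule on the same nodes.)

-1.38741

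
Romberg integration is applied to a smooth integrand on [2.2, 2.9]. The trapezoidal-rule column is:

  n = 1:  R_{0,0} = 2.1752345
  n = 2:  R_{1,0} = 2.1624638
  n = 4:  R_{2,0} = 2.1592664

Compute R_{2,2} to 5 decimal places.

2.15820

Richardson extrapolation on the trapezoidal column (denominator 4−1=3):
R_{1,1} = (4·2.1624638 − 2.1752345) / 3 = 2.1582069
R_{2,1} = 2.1592664 + (2.1592664 − 2.1624638)/3 = 2.1582006
R_{2,2} = (16·2.1582006 − 2.1582069) / 15 = 2.1582002
(Column j=1 coincides with Simpson's rule on the same nodes.)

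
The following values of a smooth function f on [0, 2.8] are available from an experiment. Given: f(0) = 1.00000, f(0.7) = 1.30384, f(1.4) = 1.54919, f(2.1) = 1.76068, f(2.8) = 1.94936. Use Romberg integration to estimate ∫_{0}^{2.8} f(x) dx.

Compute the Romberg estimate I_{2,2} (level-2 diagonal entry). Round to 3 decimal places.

4.272

I_{0,0} (trapezoid, 1 panel, h=2.8000): 4.12910
I_{1,0} (trapezoid, 2 panels, h=1.4000): 4.23342
I_{2,0} (trapezoid, 4 panels, h=0.7000): 4.26187
I_{1,1} = 4.23342 + (4.23342 − 4.12910)/3 = 4.26819
I_{2,1} = 4.26187 + (4.26187 − 4.23342)/3 = 4.27135
I_{2,2} = 4.27135 + (4.27135 − 4.26819)/15 = 4.27156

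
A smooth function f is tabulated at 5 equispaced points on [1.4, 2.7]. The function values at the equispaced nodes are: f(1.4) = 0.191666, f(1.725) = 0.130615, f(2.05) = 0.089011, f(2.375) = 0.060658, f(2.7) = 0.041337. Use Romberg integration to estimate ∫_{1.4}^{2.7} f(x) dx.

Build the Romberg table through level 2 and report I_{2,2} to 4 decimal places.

0.1274

I_{0,0} (trapezoid, 1 panel, h=1.3000): 0.151452
I_{1,0} (trapezoid, 2 panels, h=0.6500): 0.133583
I_{2,0} (trapezoid, 4 panels, h=0.3250): 0.128955
I_{1,1} = 0.133583 + (0.133583 − 0.151452)/3 = 0.127627
I_{2,1} = 0.128955 + (0.128955 − 0.133583)/3 = 0.127412
I_{2,2} = 0.127412 + (0.127412 − 0.127627)/15 = 0.127398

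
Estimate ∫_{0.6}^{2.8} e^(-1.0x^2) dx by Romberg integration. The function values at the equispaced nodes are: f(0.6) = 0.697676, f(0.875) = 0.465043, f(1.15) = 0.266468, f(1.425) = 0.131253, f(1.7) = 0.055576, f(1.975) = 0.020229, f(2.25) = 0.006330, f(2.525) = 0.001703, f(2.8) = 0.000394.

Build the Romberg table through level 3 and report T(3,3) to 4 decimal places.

0.3511

T(0,0) (trapezoid, 1 panel, h=2.2000): 0.767877
T(1,0) (trapezoid, 2 panels, h=1.1000): 0.445072
T(2,0) (trapezoid, 4 panels, h=0.5500): 0.372575
T(3,0) (trapezoid, 8 panels, h=0.2750): 0.356300
T(1,1) = 0.445072 + (0.445072 − 0.767877)/3 = 0.337470
T(2,1) = 0.372575 + (0.372575 − 0.445072)/3 = 0.348409
T(3,1) = 0.356300 + (0.356300 − 0.372575)/3 = 0.350875
T(2,2) = 0.348409 + (0.348409 − 0.337470)/15 = 0.349138
T(3,2) = 0.350875 + (0.350875 − 0.348409)/15 = 0.351039
T(3,3) = 0.351039 + (0.351039 − 0.349138)/63 = 0.351069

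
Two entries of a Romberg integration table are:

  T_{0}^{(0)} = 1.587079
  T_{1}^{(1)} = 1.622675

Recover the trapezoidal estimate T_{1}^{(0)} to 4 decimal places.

1.6138

From T_{1}^{(1)} = (4·T_{1}^{(0)} − T_{0}^{(0)})/3, solve for T_{1}^{(0)}:
4·T_{1}^{(0)} = 3·1.622675 + 1.587079 = 6.455104
T_{1}^{(0)} = 1.613776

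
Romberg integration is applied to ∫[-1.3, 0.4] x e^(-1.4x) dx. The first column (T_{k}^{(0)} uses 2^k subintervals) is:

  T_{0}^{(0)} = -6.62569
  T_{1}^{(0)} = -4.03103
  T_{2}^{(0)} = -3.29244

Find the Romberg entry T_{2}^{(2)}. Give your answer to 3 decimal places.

-3.038

Richardson extrapolation on the trapezoidal column (denominator 4−1=3):
T_{1}^{(1)} = (4·(-4.03103) − (-6.62569)) / 3 = -3.16614
T_{2}^{(1)} = -3.29244 + (-3.29244 − (-4.03103))/3 = -3.04624
T_{2}^{(2)} = (16·(-3.04624) − (-3.16614)) / 15 = -3.03825
(Column j=1 coincides with Simpson's rule on the same nodes.)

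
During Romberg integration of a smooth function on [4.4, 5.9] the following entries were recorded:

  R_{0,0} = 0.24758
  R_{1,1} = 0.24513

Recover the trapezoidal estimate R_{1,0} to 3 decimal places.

0.246

From R_{1,1} = (4·R_{1,0} − R_{0,0})/3, solve for R_{1,0}:
4·R_{1,0} = 3·0.24513 + 0.24758 = 0.98297
R_{1,0} = 0.24574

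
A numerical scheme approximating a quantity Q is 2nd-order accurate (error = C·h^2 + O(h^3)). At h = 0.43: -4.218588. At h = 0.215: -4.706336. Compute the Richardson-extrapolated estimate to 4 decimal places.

-4.8689

Extrapolated value = (4·A(h/2) − A(h)) / (4 − 1)
= (4·(-4.706336) − (-4.218588)) / 3
= -14.606756 / 3 = -4.868919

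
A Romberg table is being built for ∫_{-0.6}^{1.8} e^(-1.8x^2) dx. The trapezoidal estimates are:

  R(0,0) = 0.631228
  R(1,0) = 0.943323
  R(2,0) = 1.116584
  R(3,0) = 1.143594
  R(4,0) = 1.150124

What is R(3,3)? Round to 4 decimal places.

1.1506

R(1,1) = 0.943323 + (0.943323 − 0.631228)/3 = 1.047355
R(2,1) = (4·1.116584 − 0.943323) / 3 = 1.174338
R(3,1) = (4·1.143594 − 1.116584) / 3 = 1.152597
R(2,2) = 1.174338 + (1.174338 − 1.047355)/15 = 1.182804
R(3,2) = 1.152597 + (1.152597 − 1.174338)/15 = 1.151148
R(3,3) = (64·1.151148 − 1.182804) / 63 = 1.150646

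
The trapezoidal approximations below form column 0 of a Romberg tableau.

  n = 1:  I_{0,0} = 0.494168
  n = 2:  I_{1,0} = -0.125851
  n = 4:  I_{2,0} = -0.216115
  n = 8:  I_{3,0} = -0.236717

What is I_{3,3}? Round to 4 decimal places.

-0.2435

Richardson extrapolation on the trapezoidal column (denominator 4−1=3):
I_{1,1} = -0.125851 + (-0.125851 − 0.494168)/3 = -0.332524
I_{2,1} = -0.216115 + (-0.216115 − (-0.125851))/3 = -0.246203
I_{3,1} = (4·(-0.236717) − (-0.216115)) / 3 = -0.243584
I_{2,2} = -0.246203 + (-0.246203 − (-0.332524))/15 = -0.240448
I_{3,2} = -0.243584 + (-0.243584 − (-0.246203))/15 = -0.243409
I_{3,3} = (64·(-0.243409) − (-0.240448)) / 63 = -0.243456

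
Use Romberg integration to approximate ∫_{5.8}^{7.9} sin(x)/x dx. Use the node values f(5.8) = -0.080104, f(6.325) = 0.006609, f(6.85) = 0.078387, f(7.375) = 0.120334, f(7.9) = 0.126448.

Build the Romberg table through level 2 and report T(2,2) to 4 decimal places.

T(0,0) (trapezoid, 1 panel, h=2.1000): 0.048661
T(1,0) (trapezoid, 2 panels, h=1.0500): 0.106637
T(2,0) (trapezoid, 4 panels, h=0.5250): 0.119964
T(1,1) = 0.106637 + (0.106637 − 0.048661)/3 = 0.125962
T(2,1) = 0.119964 + (0.119964 − 0.106637)/3 = 0.124406
T(2,2) = 0.124406 + (0.124406 − 0.125962)/15 = 0.124302

0.1243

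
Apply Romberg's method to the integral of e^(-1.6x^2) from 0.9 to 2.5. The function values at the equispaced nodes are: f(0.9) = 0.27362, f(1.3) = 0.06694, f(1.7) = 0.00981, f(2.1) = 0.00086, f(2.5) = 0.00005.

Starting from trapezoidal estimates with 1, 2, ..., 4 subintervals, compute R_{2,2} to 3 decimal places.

R_{0,0} (trapezoid, 1 panel, h=1.6000): 0.21894
R_{1,0} (trapezoid, 2 panels, h=0.8000): 0.11732
R_{2,0} (trapezoid, 4 panels, h=0.4000): 0.08578
R_{1,1} = 0.11732 + (0.11732 − 0.21894)/3 = 0.08345
R_{2,1} = 0.08578 + (0.08578 − 0.11732)/3 = 0.07527
R_{2,2} = 0.07527 + (0.07527 − 0.08345)/15 = 0.07472

0.075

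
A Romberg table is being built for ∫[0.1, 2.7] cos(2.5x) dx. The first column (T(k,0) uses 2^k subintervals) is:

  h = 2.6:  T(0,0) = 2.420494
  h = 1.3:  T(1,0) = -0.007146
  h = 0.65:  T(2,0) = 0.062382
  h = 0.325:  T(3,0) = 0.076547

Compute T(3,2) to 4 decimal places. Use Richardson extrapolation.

Richardson extrapolation on the trapezoidal column (denominator 4−1=3):
T(2,1) = 0.062382 + (0.062382 − (-0.007146))/3 = 0.085558
T(3,1) = (4·0.076547 − 0.062382) / 3 = 0.081269
T(3,2) = 0.081269 + (0.081269 − 0.085558)/15 = 0.080983
(Column j=1 coincides with Simpson's rule on the same nodes.)

0.0810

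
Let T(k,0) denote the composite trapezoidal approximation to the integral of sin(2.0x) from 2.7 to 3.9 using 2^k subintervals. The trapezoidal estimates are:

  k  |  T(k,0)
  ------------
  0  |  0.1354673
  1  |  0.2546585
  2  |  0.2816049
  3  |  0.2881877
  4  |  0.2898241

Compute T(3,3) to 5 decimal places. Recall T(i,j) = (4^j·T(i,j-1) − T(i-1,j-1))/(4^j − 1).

Richardson extrapolation on the trapezoidal column (denominator 4−1=3):
T(1,1) = (4·0.2546585 − 0.1354673) / 3 = 0.2943889
T(2,1) = 0.2816049 + (0.2816049 − 0.2546585)/3 = 0.2905870
T(3,1) = (4·0.2881877 − 0.2816049) / 3 = 0.2903820
T(2,2) = 0.2905870 + (0.2905870 − 0.2943889)/15 = 0.2903335
T(3,2) = 0.2903820 + (0.2903820 − 0.2905870)/15 = 0.2903683
T(3,3) = (64·0.2903683 − 0.2903335) / 63 = 0.2903689

0.29037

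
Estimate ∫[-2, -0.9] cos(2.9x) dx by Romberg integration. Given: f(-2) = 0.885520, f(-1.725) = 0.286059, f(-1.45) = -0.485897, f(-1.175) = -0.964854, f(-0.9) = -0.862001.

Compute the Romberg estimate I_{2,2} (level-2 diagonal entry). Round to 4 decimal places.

I_{0,0} (trapezoid, 1 panel, h=1.1000): 0.012935
I_{1,0} (trapezoid, 2 panels, h=0.5500): -0.260776
I_{2,0} (trapezoid, 4 panels, h=0.2750): -0.317056
I_{1,1} = -0.260776 + (-0.260776 − 0.012935)/3 = -0.352013
I_{2,1} = -0.317056 + (-0.317056 − (-0.260776))/3 = -0.335816
I_{2,2} = -0.335816 + (-0.335816 − (-0.352013))/15 = -0.334736

-0.3347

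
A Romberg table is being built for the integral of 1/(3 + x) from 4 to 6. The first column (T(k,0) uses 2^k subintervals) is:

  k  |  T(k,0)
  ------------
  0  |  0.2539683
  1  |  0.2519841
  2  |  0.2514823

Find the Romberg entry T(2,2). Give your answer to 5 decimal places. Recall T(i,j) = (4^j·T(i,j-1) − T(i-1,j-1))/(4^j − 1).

T(1,1) = (4·0.2519841 − 0.2539683) / 3 = 0.2513227
T(2,1) = (4·0.2514823 − 0.2519841) / 3 = 0.2513150
T(2,2) = 0.2513150 + (0.2513150 − 0.2513227)/15 = 0.2513145

0.25131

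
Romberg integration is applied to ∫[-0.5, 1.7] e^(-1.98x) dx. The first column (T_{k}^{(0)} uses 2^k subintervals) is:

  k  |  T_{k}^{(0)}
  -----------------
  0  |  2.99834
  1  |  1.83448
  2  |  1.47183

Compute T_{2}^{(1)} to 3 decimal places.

Richardson extrapolation on the trapezoidal column (denominator 4−1=3):
T_{2}^{(1)} = 1.47183 + (1.47183 − 1.83448)/3 = 1.35095

1.351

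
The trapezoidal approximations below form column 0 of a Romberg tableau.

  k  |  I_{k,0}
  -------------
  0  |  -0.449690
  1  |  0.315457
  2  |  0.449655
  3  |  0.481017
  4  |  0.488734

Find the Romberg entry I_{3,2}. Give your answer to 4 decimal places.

Richardson extrapolation on the trapezoidal column (denominator 4−1=3):
I_{2,1} = 0.449655 + (0.449655 − 0.315457)/3 = 0.494388
I_{3,1} = (4·0.481017 − 0.449655) / 3 = 0.491471
I_{3,2} = (16·0.491471 − 0.494388) / 15 = 0.491277
(Column j=1 coincides with Simpson's rule on the same nodes.)

0.4913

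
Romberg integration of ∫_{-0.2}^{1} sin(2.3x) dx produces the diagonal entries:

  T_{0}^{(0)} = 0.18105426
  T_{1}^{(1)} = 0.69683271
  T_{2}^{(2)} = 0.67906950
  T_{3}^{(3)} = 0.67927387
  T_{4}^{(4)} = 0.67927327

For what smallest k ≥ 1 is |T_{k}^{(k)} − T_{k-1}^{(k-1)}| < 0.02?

k = 2

|T_{1}^{(1)} − T_{0}^{(0)}| = 0.51577845 ≥ 0.02
|T_{2}^{(2)} − T_{1}^{(1)}| = 0.01776321 < 0.02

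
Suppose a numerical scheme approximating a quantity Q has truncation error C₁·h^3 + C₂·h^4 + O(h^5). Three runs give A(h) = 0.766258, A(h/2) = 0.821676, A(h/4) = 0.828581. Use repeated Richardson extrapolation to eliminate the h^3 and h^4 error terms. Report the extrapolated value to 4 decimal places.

First eliminate the h^3 term (factor 2^3 = 8):
  B₁ = (8·0.821676 − 0.766258)/7 = 0.829593
  B₂ = (8·0.828581 − 0.821676)/7 = 0.829567
Then eliminate the h^4 term (factor 2^4 = 16):
  (16·0.829567 − 0.829593)/15 = 0.829565

0.8296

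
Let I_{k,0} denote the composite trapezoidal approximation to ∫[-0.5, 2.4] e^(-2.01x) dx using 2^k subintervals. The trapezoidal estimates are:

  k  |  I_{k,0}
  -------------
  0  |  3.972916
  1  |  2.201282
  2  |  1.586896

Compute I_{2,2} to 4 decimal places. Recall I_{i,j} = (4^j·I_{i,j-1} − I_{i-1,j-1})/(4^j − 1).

1.3669

Richardson extrapolation on the trapezoidal column (denominator 4−1=3):
I_{1,1} = 2.201282 + (2.201282 − 3.972916)/3 = 1.610737
I_{2,1} = (4·1.586896 − 2.201282) / 3 = 1.382101
I_{2,2} = 1.382101 + (1.382101 − 1.610737)/15 = 1.366859
(Column j=1 coincides with Simpson's rule on the same nodes.)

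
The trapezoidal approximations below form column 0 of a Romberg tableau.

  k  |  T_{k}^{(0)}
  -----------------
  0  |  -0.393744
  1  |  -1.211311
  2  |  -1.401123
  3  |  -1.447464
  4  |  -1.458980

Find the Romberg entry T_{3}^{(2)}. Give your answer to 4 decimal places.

Richardson extrapolation on the trapezoidal column (denominator 4−1=3):
T_{2}^{(1)} = -1.401123 + (-1.401123 − (-1.211311))/3 = -1.464394
T_{3}^{(1)} = -1.447464 + (-1.447464 − (-1.401123))/3 = -1.462911
T_{3}^{(2)} = (16·(-1.462911) − (-1.464394)) / 15 = -1.462812

-1.4628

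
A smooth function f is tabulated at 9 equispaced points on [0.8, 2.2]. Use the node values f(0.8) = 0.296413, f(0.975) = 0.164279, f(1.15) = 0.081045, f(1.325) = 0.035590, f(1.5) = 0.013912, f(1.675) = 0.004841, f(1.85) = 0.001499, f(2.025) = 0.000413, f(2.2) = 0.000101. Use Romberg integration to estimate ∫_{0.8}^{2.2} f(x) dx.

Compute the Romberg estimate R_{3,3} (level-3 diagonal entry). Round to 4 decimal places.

0.0764

R_{0,0} (trapezoid, 1 panel, h=1.4000): 0.207560
R_{1,0} (trapezoid, 2 panels, h=0.7000): 0.113518
R_{2,0} (trapezoid, 4 panels, h=0.3500): 0.085650
R_{3,0} (trapezoid, 8 panels, h=0.1750): 0.078721
R_{1,1} = 0.113518 + (0.113518 − 0.207560)/3 = 0.082171
R_{2,1} = 0.085650 + (0.085650 − 0.113518)/3 = 0.076361
R_{3,1} = 0.078721 + (0.078721 − 0.085650)/3 = 0.076411
R_{2,2} = 0.076361 + (0.076361 − 0.082171)/15 = 0.075974
R_{3,2} = 0.076411 + (0.076411 − 0.076361)/15 = 0.076414
R_{3,3} = 0.076414 + (0.076414 − 0.075974)/63 = 0.076421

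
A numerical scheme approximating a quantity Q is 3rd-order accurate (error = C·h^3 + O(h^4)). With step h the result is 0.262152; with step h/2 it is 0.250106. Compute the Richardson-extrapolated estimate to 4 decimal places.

Extrapolated value = (8·A(h/2) − A(h)) / (8 − 1)
= (8·0.250106 − 0.262152) / 7
= 1.738696 / 7 = 0.248385

0.2484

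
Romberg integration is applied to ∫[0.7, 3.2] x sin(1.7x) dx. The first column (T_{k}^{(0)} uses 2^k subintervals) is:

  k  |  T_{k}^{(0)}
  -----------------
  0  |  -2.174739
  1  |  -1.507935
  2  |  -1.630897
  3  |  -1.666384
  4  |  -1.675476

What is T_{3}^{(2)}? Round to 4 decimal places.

-1.6786

Richardson extrapolation on the trapezoidal column (denominator 4−1=3):
T_{2}^{(1)} = -1.630897 + (-1.630897 − (-1.507935))/3 = -1.671884
T_{3}^{(1)} = (4·(-1.666384) − (-1.630897)) / 3 = -1.678213
T_{3}^{(2)} = -1.678213 + (-1.678213 − (-1.671884))/15 = -1.678635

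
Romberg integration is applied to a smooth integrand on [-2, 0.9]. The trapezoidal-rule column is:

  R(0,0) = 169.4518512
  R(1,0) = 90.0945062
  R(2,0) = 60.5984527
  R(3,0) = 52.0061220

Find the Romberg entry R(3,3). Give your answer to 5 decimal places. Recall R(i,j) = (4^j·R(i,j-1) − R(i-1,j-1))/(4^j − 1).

49.01984

Richardson extrapolation on the trapezoidal column (denominator 4−1=3):
R(1,1) = (4·90.0945062 − 169.4518512) / 3 = 63.6420579
R(2,1) = (4·60.5984527 − 90.0945062) / 3 = 50.7664349
R(3,1) = (4·52.0061220 − 60.5984527) / 3 = 49.1420118
R(2,2) = 50.7664349 + (50.7664349 − 63.6420579)/15 = 49.9080600
R(3,2) = 49.1420118 + (49.1420118 − 50.7664349)/15 = 49.0337169
R(3,3) = 49.0337169 + (49.0337169 − 49.9080600)/63 = 49.0198384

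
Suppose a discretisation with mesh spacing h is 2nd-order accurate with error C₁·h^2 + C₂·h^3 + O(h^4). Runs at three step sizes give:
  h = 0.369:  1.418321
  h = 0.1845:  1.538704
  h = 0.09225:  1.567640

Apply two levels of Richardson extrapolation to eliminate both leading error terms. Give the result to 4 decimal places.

1.5771

First eliminate the h^2 term (factor 2^2 = 4):
  B₁ = (4·1.538704 − 1.418321)/3 = 1.578832
  B₂ = (4·1.567640 − 1.538704)/3 = 1.577285
Then eliminate the h^3 term (factor 2^3 = 8):
  (8·1.577285 − 1.578832)/7 = 1.577064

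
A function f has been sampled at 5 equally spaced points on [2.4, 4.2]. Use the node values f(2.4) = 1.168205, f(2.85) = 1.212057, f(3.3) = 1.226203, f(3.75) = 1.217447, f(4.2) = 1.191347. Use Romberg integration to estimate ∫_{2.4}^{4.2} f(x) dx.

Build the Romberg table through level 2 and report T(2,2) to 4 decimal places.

2.1795

T(0,0) (trapezoid, 1 panel, h=1.8000): 2.123597
T(1,0) (trapezoid, 2 panels, h=0.9000): 2.165381
T(2,0) (trapezoid, 4 panels, h=0.4500): 2.175967
T(1,1) = 2.165381 + (2.165381 − 2.123597)/3 = 2.179309
T(2,1) = 2.175967 + (2.175967 − 2.165381)/3 = 2.179496
T(2,2) = 2.179496 + (2.179496 − 2.179309)/15 = 2.179508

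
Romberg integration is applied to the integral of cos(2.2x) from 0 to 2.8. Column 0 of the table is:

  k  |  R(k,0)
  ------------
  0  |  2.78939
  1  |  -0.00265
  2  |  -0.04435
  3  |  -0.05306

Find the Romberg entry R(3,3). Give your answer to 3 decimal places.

Richardson extrapolation on the trapezoidal column (denominator 4−1=3):
R(1,1) = (4·(-0.00265) − 2.78939) / 3 = -0.93333
R(2,1) = (4·(-0.04435) − (-0.00265)) / 3 = -0.05825
R(3,1) = (4·(-0.05306) − (-0.04435)) / 3 = -0.05596
R(2,2) = -0.05825 + (-0.05825 − (-0.93333))/15 = 0.00009
R(3,2) = (16·(-0.05596) − (-0.05825)) / 15 = -0.05581
R(3,3) = -0.05581 + (-0.05581 − 0.00009)/63 = -0.05670

-0.057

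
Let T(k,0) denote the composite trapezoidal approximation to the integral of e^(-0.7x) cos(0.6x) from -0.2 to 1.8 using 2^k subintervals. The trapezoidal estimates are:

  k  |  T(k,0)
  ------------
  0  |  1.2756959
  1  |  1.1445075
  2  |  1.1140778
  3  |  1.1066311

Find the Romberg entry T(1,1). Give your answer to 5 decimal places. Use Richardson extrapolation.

1.10078

T(1,1) = 1.1445075 + (1.1445075 − 1.2756959)/3 = 1.1007780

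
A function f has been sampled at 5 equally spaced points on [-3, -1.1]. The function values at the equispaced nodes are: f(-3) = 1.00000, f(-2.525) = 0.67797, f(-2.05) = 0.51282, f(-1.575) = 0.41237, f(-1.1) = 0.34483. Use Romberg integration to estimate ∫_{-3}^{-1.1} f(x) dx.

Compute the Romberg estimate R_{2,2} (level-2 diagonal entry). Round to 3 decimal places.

R_{0,0} (trapezoid, 1 panel, h=1.9000): 1.27759
R_{1,0} (trapezoid, 2 panels, h=0.9500): 1.12597
R_{2,0} (trapezoid, 4 panels, h=0.4750): 1.08090
R_{1,1} = 1.12597 + (1.12597 − 1.27759)/3 = 1.07543
R_{2,1} = 1.08090 + (1.08090 − 1.12597)/3 = 1.06588
R_{2,2} = 1.06588 + (1.06588 − 1.07543)/15 = 1.06524

1.065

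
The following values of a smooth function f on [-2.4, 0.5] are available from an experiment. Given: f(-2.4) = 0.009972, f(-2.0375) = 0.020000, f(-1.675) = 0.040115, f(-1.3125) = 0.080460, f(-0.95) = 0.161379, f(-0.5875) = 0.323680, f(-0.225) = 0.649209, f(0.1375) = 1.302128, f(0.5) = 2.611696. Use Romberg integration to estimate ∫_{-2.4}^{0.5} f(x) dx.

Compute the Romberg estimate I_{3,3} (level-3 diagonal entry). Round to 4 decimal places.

I_{0,0} (trapezoid, 1 panel, h=2.9000): 3.801419
I_{1,0} (trapezoid, 2 panels, h=1.4500): 2.134709
I_{2,0} (trapezoid, 4 panels, h=0.7250): 1.567114
I_{3,0} (trapezoid, 8 panels, h=0.3625): 1.409329
I_{1,1} = 2.134709 + (2.134709 − 3.801419)/3 = 1.579139
I_{2,1} = 1.567114 + (1.567114 − 2.134709)/3 = 1.377916
I_{3,1} = 1.409329 + (1.409329 − 1.567114)/3 = 1.356734
I_{2,2} = 1.377916 + (1.377916 − 1.579139)/15 = 1.364501
I_{3,2} = 1.356734 + (1.356734 − 1.377916)/15 = 1.355322
I_{3,3} = 1.355322 + (1.355322 − 1.364501)/63 = 1.355176

1.3552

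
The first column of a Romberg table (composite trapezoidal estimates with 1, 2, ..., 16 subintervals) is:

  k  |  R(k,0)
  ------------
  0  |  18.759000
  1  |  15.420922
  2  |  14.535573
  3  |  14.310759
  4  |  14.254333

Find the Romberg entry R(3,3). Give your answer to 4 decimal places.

14.2355

R(1,1) = 15.420922 + (15.420922 − 18.759000)/3 = 14.308229
R(2,1) = 14.535573 + (14.535573 − 15.420922)/3 = 14.240457
R(3,1) = 14.310759 + (14.310759 − 14.535573)/3 = 14.235821
R(2,2) = (16·14.240457 − 14.308229) / 15 = 14.235939
R(3,2) = (16·14.235821 − 14.240457) / 15 = 14.235512
R(3,3) = 14.235512 + (14.235512 − 14.235939)/63 = 14.235505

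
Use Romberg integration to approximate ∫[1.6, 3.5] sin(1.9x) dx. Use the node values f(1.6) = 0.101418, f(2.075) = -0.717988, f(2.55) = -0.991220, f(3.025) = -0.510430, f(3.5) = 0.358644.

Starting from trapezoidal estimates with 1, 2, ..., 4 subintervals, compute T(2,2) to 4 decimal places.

-1.0130

T(0,0) (trapezoid, 1 panel, h=1.9000): 0.437059
T(1,0) (trapezoid, 2 panels, h=0.9500): -0.723130
T(2,0) (trapezoid, 4 panels, h=0.4750): -0.945063
T(1,1) = -0.723130 + (-0.723130 − 0.437059)/3 = -1.109860
T(2,1) = -0.945063 + (-0.945063 − (-0.723130))/3 = -1.019041
T(2,2) = -1.019041 + (-1.019041 − (-1.109860))/15 = -1.012986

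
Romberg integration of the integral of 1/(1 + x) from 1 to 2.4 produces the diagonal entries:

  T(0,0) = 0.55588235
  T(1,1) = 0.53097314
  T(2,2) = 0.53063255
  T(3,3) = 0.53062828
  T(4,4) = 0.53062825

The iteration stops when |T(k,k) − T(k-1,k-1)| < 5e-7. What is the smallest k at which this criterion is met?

|T(1,1) − T(0,0)| = 0.02490921 ≥ 5e-7
|T(2,2) − T(1,1)| = 0.00034059 ≥ 5e-7
|T(3,3) − T(2,2)| = 0.00000427 ≥ 5e-7
|T(4,4) − T(3,3)| = 0.00000003 < 5e-7

k = 4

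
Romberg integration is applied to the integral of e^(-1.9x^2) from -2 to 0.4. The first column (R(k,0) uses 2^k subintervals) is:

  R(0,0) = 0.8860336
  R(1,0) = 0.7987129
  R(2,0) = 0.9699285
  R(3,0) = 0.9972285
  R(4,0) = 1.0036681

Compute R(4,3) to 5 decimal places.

Richardson extrapolation on the trapezoidal column (denominator 4−1=3):
R(2,1) = (4·0.9699285 − 0.7987129) / 3 = 1.0270004
R(3,1) = 0.9972285 + (0.9972285 − 0.9699285)/3 = 1.0063285
R(4,1) = 1.0036681 + (1.0036681 − 0.9972285)/3 = 1.0058146
R(3,2) = (16·1.0063285 − 1.0270004) / 15 = 1.0049504
R(4,2) = 1.0058146 + (1.0058146 − 1.0063285)/15 = 1.0057803
R(4,3) = 1.0057803 + (1.0057803 − 1.0049504)/63 = 1.0057935

1.00579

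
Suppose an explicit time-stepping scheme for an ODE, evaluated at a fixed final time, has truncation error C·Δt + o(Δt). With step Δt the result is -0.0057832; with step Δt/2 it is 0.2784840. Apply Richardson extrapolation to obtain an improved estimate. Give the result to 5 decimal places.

Extrapolated value = (2·A(Δt/2) − A(Δt)) / (2 − 1)
= (2·0.2784840 − (-0.0057832)) / 1
= 0.5627512 / 1 = 0.5627512

0.56275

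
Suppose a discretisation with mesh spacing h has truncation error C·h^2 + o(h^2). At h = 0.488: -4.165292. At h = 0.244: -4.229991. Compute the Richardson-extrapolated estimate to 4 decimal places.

The leading error scales as h^2; refining by a factor of 2 reduces it by 2^2 = 4.
Extrapolated value = (4·A(h/2) − A(h)) / (4 − 1)
= (4·(-4.229991) − (-4.165292)) / 3
= -12.754672 / 3 = -4.251557

-4.2516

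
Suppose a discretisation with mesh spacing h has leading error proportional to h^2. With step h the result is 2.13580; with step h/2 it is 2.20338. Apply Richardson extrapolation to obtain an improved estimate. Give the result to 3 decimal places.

Extrapolated value = (4·A(h/2) − A(h)) / (4 − 1)
= (4·2.20338 − 2.13580) / 3
= 6.67772 / 3 = 2.22591

2.226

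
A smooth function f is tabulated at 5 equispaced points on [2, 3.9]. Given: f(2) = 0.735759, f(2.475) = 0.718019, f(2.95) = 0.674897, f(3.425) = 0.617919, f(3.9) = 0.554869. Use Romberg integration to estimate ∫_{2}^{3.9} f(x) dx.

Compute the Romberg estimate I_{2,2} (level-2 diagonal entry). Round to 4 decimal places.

I_{0,0} (trapezoid, 1 panel, h=1.9000): 1.226097
I_{1,0} (trapezoid, 2 panels, h=0.9500): 1.254200
I_{2,0} (trapezoid, 4 panels, h=0.4750): 1.261671
I_{1,1} = 1.254200 + (1.254200 − 1.226097)/3 = 1.263568
I_{2,1} = 1.261671 + (1.261671 − 1.254200)/3 = 1.264161
I_{2,2} = 1.264161 + (1.264161 − 1.263568)/15 = 1.264201

1.2642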